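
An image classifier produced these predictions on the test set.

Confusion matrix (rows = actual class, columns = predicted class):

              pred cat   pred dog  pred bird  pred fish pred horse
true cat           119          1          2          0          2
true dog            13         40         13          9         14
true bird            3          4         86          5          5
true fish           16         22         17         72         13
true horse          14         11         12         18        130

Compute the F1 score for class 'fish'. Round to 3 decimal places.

F1 score = 2·TP/(2·TP+FP+FN).
fish: TP=72, FP=0+9+5+18=32, FN=16+22+17+13=68 → 144/244 = 0.5902

0.590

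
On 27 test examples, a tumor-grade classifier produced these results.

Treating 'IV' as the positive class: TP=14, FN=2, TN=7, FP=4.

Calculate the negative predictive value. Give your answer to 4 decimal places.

0.7778

NPV = TN/(TN+FN) = 7/(7+2) = 0.7778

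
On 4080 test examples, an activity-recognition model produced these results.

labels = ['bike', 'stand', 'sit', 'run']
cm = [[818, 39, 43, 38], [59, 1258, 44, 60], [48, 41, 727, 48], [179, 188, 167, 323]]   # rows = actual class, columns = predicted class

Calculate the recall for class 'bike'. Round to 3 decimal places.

0.872

recall = TP/(TP+FN).
bike: TP=818, FN=39+43+38=120 → 818/938 = 0.8721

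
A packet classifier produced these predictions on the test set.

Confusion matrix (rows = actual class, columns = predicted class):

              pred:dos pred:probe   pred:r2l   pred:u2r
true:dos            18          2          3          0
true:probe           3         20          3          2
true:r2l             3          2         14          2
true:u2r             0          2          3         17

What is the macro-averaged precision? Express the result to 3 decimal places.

Per-class precision (TP/(TP+FP)):
  dos: TP=18, FP=3+3+0=6 → 18/24 = 0.7500
  probe: TP=20, FP=2+2+2=6 → 20/26 = 0.7692
  r2l: TP=14, FP=3+3+3=9 → 14/23 = 0.6087
  u2r: TP=17, FP=0+2+2=4 → 17/21 = 0.8095
Macro-precision = mean = (0.7500 + 0.7692 + 0.6087 + 0.8095) / 4 = 0.734

0.734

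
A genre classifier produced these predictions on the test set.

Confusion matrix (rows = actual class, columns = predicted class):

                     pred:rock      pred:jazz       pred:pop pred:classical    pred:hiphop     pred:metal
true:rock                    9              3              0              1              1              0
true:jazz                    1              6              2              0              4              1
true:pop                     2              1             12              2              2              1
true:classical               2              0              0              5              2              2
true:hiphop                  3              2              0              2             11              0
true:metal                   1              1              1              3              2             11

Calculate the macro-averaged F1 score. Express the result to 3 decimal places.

0.551

Per-class F1 score (2·TP/(2·TP+FP+FN)):
  rock: TP=9, FP=1+2+2+3+1=9, FN=3+0+1+1+0=5 → 18/32 = 0.5625
  jazz: TP=6, FP=3+1+0+2+1=7, FN=1+2+0+4+1=8 → 12/27 = 0.4444
  pop: TP=12, FP=0+2+0+0+1=3, FN=2+1+2+2+1=8 → 24/35 = 0.6857
  classical: TP=5, FP=1+0+2+2+3=8, FN=2+0+0+2+2=6 → 10/24 = 0.4167
  hiphop: TP=11, FP=1+4+2+2+2=11, FN=3+2+0+2+0=7 → 22/40 = 0.5500
  metal: TP=11, FP=0+1+1+2+0=4, FN=1+1+1+3+2=8 → 22/34 = 0.6471
Macro-F1 score = mean = (0.5625 + 0.4444 + 0.6857 + 0.4167 + 0.5500 + 0.6471) / 6 = 0.551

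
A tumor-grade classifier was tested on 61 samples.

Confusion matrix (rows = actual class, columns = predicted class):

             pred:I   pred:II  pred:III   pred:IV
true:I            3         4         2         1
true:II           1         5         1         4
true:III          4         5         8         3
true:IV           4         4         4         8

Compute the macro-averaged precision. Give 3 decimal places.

0.390

Per-class precision (TP/(TP+FP)):
  I: TP=3, FP=1+4+4=9 → 3/12 = 0.2500
  II: TP=5, FP=4+5+4=13 → 5/18 = 0.2778
  III: TP=8, FP=2+1+4=7 → 8/15 = 0.5333
  IV: TP=8, FP=1+4+3=8 → 8/16 = 0.5000
Macro-precision = mean = (0.2500 + 0.2778 + 0.5333 + 0.5000) / 4 = 0.390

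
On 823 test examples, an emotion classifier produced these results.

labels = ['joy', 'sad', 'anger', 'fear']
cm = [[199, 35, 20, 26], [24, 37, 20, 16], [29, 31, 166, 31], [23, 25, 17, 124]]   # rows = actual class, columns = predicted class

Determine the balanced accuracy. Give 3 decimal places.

0.599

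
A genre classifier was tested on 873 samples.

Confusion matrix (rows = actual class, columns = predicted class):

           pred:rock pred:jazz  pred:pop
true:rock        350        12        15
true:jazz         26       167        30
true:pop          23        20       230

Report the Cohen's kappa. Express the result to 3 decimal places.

0.777

Observed agreement pₒ = trace/N = 747/873 = 0.8557
Expected agreement pₑ = Σ (rowᵢ·colᵢ)/N² = (377·399 + 223·199 + 273·275)/873² = 0.3541
κ = (pₒ − pₑ)/(1 − pₑ) = (0.8557 − 0.3541)/(1 − 0.3541) = 0.777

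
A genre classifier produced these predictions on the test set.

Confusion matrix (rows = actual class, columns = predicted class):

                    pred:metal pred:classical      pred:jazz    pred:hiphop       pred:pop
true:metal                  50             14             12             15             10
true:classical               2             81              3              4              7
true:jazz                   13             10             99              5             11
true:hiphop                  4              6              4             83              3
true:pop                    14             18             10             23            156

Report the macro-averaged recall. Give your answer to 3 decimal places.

Per-class recall (TP/(TP+FN)):
  metal: TP=50, FN=14+12+15+10=51 → 50/101 = 0.4950
  classical: TP=81, FN=2+3+4+7=16 → 81/97 = 0.8351
  jazz: TP=99, FN=13+10+5+11=39 → 99/138 = 0.7174
  hiphop: TP=83, FN=4+6+4+3=17 → 83/100 = 0.8300
  pop: TP=156, FN=14+18+10+23=65 → 156/221 = 0.7059
Macro-recall = mean = (0.4950 + 0.8351 + 0.7174 + 0.8300 + 0.7059) / 5 = 0.717

0.717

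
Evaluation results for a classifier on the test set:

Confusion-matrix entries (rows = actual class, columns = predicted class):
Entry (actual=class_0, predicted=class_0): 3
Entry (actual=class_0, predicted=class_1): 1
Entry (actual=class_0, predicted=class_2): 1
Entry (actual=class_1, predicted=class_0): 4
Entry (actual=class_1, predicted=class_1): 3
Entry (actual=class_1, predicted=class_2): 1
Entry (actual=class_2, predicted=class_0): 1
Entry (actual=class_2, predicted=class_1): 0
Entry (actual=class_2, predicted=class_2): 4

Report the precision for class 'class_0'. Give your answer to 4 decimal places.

0.3750

precision = TP/(TP+FP).
class_0: TP=3, FP=4+1=5 → 3/8 = 0.37500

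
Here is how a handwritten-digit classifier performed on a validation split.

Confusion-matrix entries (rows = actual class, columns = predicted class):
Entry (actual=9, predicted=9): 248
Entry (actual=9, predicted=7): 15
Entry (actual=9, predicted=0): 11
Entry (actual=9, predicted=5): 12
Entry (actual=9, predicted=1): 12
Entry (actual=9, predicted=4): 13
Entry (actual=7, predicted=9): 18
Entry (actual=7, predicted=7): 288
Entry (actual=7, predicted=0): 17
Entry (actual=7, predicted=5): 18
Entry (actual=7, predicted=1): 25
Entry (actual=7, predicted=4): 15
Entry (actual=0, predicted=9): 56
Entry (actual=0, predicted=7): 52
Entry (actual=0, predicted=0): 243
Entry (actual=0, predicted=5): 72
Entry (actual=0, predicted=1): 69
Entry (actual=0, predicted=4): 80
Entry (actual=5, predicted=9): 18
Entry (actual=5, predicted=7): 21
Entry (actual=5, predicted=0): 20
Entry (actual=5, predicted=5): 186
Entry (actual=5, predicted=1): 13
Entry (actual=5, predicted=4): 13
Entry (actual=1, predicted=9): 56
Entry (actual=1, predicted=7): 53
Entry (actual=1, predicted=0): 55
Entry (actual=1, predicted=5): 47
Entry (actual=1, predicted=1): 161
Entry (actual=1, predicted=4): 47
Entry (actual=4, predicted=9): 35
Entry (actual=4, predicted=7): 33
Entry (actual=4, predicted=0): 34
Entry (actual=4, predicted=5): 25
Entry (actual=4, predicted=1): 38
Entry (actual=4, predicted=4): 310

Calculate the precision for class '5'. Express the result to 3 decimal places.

0.517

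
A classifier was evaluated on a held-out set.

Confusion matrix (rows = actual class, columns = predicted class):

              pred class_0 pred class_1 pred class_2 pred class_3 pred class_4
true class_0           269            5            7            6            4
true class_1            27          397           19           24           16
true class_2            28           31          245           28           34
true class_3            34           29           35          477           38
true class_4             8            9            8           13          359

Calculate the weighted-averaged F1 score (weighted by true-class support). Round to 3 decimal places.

Per-class F1 score (2·TP/(2·TP+FP+FN)):
  class_0: TP=269, FP=27+28+34+8=97, FN=5+7+6+4=22 → 538/657 = 0.8189
  class_1: TP=397, FP=5+31+29+9=74, FN=27+19+24+16=86 → 794/954 = 0.8323
  class_2: TP=245, FP=7+19+35+8=69, FN=28+31+28+34=121 → 490/680 = 0.7206
  class_3: TP=477, FP=6+24+28+13=71, FN=34+29+35+38=136 → 954/1161 = 0.8217
  class_4: TP=359, FP=4+16+34+38=92, FN=8+9+8+13=38 → 718/848 = 0.8467
Weighted-F1 score = Σ (supportᵢ/N)·F1 scoreᵢ with N=2150: (291/2150)·0.8189 + (483/2150)·0.8323 + (366/2150)·0.7206 + (613/2150)·0.8217 + (397/2150)·0.8467 = 0.811

0.811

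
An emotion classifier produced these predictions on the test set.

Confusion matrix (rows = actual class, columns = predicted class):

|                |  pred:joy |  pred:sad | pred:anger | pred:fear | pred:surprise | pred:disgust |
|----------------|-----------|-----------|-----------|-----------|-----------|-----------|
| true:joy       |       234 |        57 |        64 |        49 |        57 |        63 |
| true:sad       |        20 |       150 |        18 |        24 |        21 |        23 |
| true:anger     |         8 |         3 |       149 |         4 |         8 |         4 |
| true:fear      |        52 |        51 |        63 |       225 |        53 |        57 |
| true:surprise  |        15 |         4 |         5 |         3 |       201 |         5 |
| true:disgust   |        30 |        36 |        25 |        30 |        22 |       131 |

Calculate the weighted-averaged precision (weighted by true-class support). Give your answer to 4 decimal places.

0.5819

Per-class precision (TP/(TP+FP)):
  joy: TP=234, FP=20+8+52+15+30=125 → 234/359 = 0.65181
  sad: TP=150, FP=57+3+51+4+36=151 → 150/301 = 0.49834
  anger: TP=149, FP=64+18+63+5+25=175 → 149/324 = 0.45988
  fear: TP=225, FP=49+24+4+3+30=110 → 225/335 = 0.67164
  surprise: TP=201, FP=57+21+8+53+22=161 → 201/362 = 0.55525
  disgust: TP=131, FP=63+23+4+57+5=152 → 131/283 = 0.46290
Weighted-precision = Σ (supportᵢ/N)·precisionᵢ with N=1964: (524/1964)·0.65181 + (256/1964)·0.49834 + (176/1964)·0.45988 + (501/1964)·0.67164 + (233/1964)·0.55525 + (274/1964)·0.46290 = 0.5819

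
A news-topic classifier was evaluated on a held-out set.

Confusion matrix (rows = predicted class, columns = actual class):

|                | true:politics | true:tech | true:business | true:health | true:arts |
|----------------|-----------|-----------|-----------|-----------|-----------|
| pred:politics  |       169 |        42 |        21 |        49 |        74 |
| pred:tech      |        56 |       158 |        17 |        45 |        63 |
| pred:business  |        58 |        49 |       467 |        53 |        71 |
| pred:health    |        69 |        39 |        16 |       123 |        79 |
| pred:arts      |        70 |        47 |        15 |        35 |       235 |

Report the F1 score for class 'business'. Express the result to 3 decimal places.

0.757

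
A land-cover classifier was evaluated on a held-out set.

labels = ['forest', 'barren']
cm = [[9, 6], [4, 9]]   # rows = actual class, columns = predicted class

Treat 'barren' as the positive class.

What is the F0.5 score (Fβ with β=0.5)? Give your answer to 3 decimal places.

0.616

Fβ = (1+β²)·TP / ((1+β²)·TP + β²·FN + FP), with β²=1/4
= 1.25·9 / (1.25·9 + 0.25·4 + 6) = 0.616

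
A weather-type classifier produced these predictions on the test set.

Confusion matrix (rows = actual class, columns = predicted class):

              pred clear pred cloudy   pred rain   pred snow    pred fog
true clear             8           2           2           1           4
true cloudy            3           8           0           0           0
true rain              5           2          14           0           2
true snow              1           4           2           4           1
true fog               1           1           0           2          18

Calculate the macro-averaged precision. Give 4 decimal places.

Per-class precision (TP/(TP+FP)):
  clear: TP=8, FP=3+5+1+1=10 → 8/18 = 0.44444
  cloudy: TP=8, FP=2+2+4+1=9 → 8/17 = 0.47059
  rain: TP=14, FP=2+0+2+0=4 → 14/18 = 0.77778
  snow: TP=4, FP=1+0+0+2=3 → 4/7 = 0.57143
  fog: TP=18, FP=4+0+2+1=7 → 18/25 = 0.72000
Macro-precision = mean = (0.44444 + 0.47059 + 0.77778 + 0.57143 + 0.72000) / 5 = 0.5968

0.5968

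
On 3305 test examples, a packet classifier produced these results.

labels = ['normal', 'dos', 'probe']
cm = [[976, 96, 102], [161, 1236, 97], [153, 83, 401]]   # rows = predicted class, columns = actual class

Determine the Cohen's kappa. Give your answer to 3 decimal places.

Observed agreement pₒ = trace/N = 2613/3305 = 0.7906
Expected agreement pₑ = Σ (rowᵢ·colᵢ)/N² = (1290·1174 + 1415·1494 + 600·637)/3305² = 0.3672
κ = (pₒ − pₑ)/(1 − pₑ) = (0.7906 − 0.3672)/(1 − 0.3672) = 0.669

0.669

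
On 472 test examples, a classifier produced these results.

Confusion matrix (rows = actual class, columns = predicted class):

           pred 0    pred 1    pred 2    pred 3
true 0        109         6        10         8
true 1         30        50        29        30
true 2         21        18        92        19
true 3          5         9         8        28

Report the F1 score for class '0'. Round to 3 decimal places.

F1 score = 2·TP/(2·TP+FP+FN).
0: TP=109, FP=30+21+5=56, FN=6+10+8=24 → 218/298 = 0.7315

0.732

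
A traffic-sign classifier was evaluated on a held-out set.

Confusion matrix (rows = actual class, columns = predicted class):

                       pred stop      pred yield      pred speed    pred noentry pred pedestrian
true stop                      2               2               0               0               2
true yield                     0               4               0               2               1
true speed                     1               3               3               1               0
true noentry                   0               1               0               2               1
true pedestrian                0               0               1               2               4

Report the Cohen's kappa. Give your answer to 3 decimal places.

0.337

Observed agreement pₒ = trace/N = 15/32 = 0.4688
Expected agreement pₑ = Σ (rowᵢ·colᵢ)/N² = (6·3 + 7·10 + 8·4 + 4·7 + 7·8)/32² = 0.1992
κ = (pₒ − pₑ)/(1 − pₑ) = (0.4688 − 0.1992)/(1 − 0.1992) = 0.337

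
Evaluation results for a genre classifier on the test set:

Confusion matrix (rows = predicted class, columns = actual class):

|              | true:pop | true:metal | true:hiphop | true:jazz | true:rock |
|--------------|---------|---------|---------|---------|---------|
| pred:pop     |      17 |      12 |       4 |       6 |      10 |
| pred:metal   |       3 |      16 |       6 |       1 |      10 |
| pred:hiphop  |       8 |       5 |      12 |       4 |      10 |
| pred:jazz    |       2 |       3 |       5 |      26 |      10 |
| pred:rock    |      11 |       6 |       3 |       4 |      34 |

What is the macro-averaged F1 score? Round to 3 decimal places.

0.450

Per-class F1 score (2·TP/(2·TP+FP+FN)):
  pop: TP=17, FP=12+4+6+10=32, FN=3+8+2+11=24 → 34/90 = 0.3778
  metal: TP=16, FP=3+6+1+10=20, FN=12+5+3+6=26 → 32/78 = 0.4103
  hiphop: TP=12, FP=8+5+4+10=27, FN=4+6+5+3=18 → 24/69 = 0.3478
  jazz: TP=26, FP=2+3+5+10=20, FN=6+1+4+4=15 → 52/87 = 0.5977
  rock: TP=34, FP=11+6+3+4=24, FN=10+10+10+10=40 → 68/132 = 0.5152
Macro-F1 score = mean = (0.3778 + 0.4103 + 0.3478 + 0.5977 + 0.5152) / 5 = 0.450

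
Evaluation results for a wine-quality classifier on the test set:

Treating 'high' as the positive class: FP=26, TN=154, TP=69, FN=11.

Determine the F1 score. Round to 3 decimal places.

Precision = TP/(TP+FP) = 69/95 = 0.7263
Recall = TP/(TP+FN) = 69/80 = 0.8625
F1 = 2·TP/(2·TP+FP+FN) = 138/175 = 0.789

0.789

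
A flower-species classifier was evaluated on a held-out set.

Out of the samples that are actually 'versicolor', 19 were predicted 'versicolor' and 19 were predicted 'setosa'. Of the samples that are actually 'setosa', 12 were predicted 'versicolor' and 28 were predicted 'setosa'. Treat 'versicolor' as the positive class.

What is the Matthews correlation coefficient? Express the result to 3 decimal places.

0.204

MCC = (TP·TN − FP·FN) / √((TP+FP)(TP+FN)(TN+FP)(TN+FN))
Numerator = 19·28 − 12·19 = 304
Denominator = √(31·38·40·47) = √2214640 = 1488.1667
MCC = 304 / 1488.1667 = 0.204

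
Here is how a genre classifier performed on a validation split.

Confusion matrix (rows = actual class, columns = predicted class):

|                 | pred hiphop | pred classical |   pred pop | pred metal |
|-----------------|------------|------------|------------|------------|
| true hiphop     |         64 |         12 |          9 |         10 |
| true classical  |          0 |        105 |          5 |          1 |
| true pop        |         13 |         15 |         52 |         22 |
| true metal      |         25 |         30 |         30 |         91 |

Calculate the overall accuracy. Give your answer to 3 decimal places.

0.645

Accuracy = trace / total = (64+105+52+91=312) / 484 = 312/484 = 0.645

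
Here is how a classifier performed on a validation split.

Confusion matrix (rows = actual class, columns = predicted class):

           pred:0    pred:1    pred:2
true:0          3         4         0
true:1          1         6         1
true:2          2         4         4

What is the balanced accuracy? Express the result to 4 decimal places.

Balanced accuracy = mean of per-class recall.
  0: recall = 3/7 = 0.42857
  1: recall = 6/8 = 0.75000
  2: recall = 4/10 = 0.40000
Mean = (0.42857 + 0.75000 + 0.40000) / 3 = 0.5262

0.5262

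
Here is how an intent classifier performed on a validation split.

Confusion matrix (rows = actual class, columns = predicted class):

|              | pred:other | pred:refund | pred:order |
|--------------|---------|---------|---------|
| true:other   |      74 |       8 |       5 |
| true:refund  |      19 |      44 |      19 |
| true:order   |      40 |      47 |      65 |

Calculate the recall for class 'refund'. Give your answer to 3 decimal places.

recall = TP/(TP+FN).
refund: TP=44, FN=19+19=38 → 44/82 = 0.5366

0.537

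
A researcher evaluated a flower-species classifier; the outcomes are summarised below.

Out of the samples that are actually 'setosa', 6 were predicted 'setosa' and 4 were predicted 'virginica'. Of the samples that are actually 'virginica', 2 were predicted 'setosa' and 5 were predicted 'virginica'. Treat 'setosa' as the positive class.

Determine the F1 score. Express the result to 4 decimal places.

Precision = TP/(TP+FP) = 6/8 = 0.7500
Recall = TP/(TP+FN) = 6/10 = 0.6000
F1 = 2·TP/(2·TP+FP+FN) = 12/18 = 0.6667

0.6667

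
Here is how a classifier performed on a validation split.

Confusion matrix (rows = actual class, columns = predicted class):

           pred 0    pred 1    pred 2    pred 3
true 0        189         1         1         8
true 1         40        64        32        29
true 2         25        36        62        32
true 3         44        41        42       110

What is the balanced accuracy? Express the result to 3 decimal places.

0.550

Balanced accuracy = mean of per-class recall.
  0: recall = 189/199 = 0.9497
  1: recall = 64/165 = 0.3879
  2: recall = 62/155 = 0.4000
  3: recall = 110/237 = 0.4641
Mean = (0.9497 + 0.3879 + 0.4000 + 0.4641) / 4 = 0.550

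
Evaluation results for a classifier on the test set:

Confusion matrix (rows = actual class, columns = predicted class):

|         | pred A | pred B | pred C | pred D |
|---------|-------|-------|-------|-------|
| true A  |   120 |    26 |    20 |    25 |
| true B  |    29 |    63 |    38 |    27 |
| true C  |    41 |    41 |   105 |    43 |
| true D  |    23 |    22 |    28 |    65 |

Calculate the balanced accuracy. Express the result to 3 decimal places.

Balanced accuracy = mean of per-class recall.
  A: recall = 120/191 = 0.6283
  B: recall = 63/157 = 0.4013
  C: recall = 105/230 = 0.4565
  D: recall = 65/138 = 0.4710
Mean = (0.6283 + 0.4013 + 0.4565 + 0.4710) / 4 = 0.489

0.489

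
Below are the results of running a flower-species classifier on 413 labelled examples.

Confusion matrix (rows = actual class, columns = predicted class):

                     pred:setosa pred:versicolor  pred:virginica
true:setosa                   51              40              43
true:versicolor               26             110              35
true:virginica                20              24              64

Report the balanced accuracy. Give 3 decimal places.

0.539

Balanced accuracy = mean of per-class recall.
  setosa: recall = 51/134 = 0.3806
  versicolor: recall = 110/171 = 0.6433
  virginica: recall = 64/108 = 0.5926
Mean = (0.3806 + 0.6433 + 0.5926) / 3 = 0.539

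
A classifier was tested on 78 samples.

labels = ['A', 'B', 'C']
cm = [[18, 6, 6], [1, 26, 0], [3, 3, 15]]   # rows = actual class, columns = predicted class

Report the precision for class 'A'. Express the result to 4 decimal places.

0.8182

precision = TP/(TP+FP).
A: TP=18, FP=1+3=4 → 18/22 = 0.81818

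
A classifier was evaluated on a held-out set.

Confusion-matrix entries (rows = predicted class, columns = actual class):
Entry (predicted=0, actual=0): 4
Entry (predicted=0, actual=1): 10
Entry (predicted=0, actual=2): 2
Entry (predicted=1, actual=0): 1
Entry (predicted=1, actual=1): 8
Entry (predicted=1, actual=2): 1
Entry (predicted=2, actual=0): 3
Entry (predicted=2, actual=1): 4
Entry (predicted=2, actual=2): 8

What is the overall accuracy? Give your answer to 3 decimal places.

0.488

Accuracy = trace / total = (4+8+8=20) / 41 = 20/41 = 0.488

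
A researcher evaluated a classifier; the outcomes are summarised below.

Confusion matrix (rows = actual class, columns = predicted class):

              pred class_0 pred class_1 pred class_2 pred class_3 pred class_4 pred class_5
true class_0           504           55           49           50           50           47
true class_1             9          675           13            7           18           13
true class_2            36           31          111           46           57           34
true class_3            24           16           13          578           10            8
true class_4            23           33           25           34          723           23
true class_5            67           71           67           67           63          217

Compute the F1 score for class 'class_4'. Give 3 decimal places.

F1 score = 2·TP/(2·TP+FP+FN).
class_4: TP=723, FP=50+18+57+10+63=198, FN=23+33+25+34+23=138 → 1446/1782 = 0.8114

0.811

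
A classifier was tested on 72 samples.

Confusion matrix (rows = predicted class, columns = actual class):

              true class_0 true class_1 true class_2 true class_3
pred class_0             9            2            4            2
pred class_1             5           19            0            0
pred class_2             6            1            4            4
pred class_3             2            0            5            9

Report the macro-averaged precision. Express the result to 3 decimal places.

Per-class precision (TP/(TP+FP)):
  class_0: TP=9, FP=2+4+2=8 → 9/17 = 0.5294
  class_1: TP=19, FP=5+0+0=5 → 19/24 = 0.7917
  class_2: TP=4, FP=6+1+4=11 → 4/15 = 0.2667
  class_3: TP=9, FP=2+0+5=7 → 9/16 = 0.5625
Macro-precision = mean = (0.5294 + 0.7917 + 0.2667 + 0.5625) / 4 = 0.538

0.538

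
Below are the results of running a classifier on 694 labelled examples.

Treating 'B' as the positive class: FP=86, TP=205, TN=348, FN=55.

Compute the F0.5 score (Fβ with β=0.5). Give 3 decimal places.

Fβ = (1+β²)·TP / ((1+β²)·TP + β²·FN + FP), with β²=1/4
= 1.25·205 / (1.25·205 + 0.25·55 + 86) = 0.720

0.720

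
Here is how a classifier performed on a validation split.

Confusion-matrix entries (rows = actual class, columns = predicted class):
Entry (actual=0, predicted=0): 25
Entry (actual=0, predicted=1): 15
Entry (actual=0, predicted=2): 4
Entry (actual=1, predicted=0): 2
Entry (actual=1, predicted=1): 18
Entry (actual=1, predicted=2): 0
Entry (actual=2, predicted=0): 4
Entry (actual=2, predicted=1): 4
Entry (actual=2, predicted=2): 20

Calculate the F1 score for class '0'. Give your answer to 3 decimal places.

0.667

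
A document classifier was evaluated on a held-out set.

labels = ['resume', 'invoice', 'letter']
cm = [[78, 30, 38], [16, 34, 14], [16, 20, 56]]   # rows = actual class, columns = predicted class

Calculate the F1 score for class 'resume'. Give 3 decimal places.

0.609

F1 score = 2·TP/(2·TP+FP+FN).
resume: TP=78, FP=16+16=32, FN=30+38=68 → 156/256 = 0.6094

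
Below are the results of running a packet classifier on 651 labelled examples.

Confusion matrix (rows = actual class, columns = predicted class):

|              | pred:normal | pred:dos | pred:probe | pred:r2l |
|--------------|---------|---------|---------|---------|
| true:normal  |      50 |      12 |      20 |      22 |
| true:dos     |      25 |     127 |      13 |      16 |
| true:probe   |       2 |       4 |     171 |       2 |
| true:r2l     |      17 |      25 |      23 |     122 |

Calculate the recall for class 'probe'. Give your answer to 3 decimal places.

0.955

Take TP from the diagonal, FP from the rest of the 'probe' prediction marginal, FN from the rest of the 'probe' actual marginal.
recall = TP/(TP+FN).
probe: TP=171, FN=2+4+2=8 → 171/179 = 0.9553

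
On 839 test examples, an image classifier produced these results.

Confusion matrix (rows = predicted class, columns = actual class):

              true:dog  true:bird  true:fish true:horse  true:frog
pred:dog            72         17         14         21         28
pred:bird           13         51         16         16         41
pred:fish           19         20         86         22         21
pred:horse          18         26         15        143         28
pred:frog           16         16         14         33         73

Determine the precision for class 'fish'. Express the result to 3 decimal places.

precision = TP/(TP+FP).
fish: TP=86, FP=19+20+22+21=82 → 86/168 = 0.5119

0.512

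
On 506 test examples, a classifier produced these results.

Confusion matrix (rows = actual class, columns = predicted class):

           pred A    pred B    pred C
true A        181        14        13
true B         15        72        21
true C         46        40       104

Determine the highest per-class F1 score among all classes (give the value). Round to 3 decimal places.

Per-class F1 score (2·TP/(2·TP+FP+FN)):
  A: TP=181, FP=15+46=61, FN=14+13=27 → 362/450 = 0.8044
  B: TP=72, FP=14+40=54, FN=15+21=36 → 144/234 = 0.6154
  C: TP=104, FP=13+21=34, FN=46+40=86 → 208/328 = 0.6341
Highest is class 'A' with F1 score = 0.804.

0.804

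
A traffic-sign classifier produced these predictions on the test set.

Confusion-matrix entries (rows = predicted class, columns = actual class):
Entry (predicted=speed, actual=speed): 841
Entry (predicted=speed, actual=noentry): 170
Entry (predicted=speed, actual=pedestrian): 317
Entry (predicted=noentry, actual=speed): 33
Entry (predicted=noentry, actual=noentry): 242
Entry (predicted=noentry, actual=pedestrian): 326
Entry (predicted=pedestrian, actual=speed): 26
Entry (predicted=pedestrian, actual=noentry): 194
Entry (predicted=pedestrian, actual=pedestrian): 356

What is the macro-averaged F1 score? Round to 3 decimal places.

Per-class F1 score (2·TP/(2·TP+FP+FN)):
  speed: TP=841, FP=170+317=487, FN=33+26=59 → 1682/2228 = 0.7549
  noentry: TP=242, FP=33+326=359, FN=170+194=364 → 484/1207 = 0.4010
  pedestrian: TP=356, FP=26+194=220, FN=317+326=643 → 712/1575 = 0.4521
Macro-F1 score = mean = (0.7549 + 0.4010 + 0.4521) / 3 = 0.536

0.536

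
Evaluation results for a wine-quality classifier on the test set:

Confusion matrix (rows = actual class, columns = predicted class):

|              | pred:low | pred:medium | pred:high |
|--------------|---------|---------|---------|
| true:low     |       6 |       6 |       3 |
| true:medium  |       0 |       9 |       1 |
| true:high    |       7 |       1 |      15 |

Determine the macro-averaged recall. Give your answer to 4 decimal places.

0.6507

Per-class recall (TP/(TP+FN)):
  low: TP=6, FN=6+3=9 → 6/15 = 0.40000
  medium: TP=9, FN=0+1=1 → 9/10 = 0.90000
  high: TP=15, FN=7+1=8 → 15/23 = 0.65217
Macro-recall = mean = (0.40000 + 0.90000 + 0.65217) / 3 = 0.6507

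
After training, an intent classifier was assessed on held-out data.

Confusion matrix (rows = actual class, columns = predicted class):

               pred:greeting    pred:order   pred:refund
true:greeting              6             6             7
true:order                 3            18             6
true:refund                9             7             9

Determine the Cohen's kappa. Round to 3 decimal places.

Observed agreement pₒ = trace/N = 33/71 = 0.4648
Expected agreement pₑ = Σ (rowᵢ·colᵢ)/N² = (19·18 + 27·31 + 25·22)/71² = 0.3430
κ = (pₒ − pₑ)/(1 − pₑ) = (0.4648 − 0.3430)/(1 − 0.3430) = 0.185

0.185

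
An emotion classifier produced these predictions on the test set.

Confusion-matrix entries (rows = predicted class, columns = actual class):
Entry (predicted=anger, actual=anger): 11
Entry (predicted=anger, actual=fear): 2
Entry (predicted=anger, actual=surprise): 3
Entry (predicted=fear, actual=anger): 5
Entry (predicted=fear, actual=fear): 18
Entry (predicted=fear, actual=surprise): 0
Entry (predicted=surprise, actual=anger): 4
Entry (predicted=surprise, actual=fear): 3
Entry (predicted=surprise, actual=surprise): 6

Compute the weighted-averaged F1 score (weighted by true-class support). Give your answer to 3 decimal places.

Per-class F1 score (2·TP/(2·TP+FP+FN)):
  anger: TP=11, FP=2+3=5, FN=5+4=9 → 22/36 = 0.6111
  fear: TP=18, FP=5+0=5, FN=2+3=5 → 36/46 = 0.7826
  surprise: TP=6, FP=4+3=7, FN=3+0=3 → 12/22 = 0.5455
Weighted-F1 score = Σ (supportᵢ/N)·F1 scoreᵢ with N=52: (20/52)·0.6111 + (23/52)·0.7826 + (9/52)·0.5455 = 0.676

0.676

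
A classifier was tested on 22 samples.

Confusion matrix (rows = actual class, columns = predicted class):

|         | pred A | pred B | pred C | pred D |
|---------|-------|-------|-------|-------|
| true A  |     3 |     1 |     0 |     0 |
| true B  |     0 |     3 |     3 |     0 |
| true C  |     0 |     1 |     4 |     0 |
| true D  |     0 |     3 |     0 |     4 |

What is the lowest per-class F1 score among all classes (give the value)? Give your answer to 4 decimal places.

0.4286

Per-class F1 score (2·TP/(2·TP+FP+FN)):
  A: TP=3, FP=0+0+0=0, FN=1+0+0=1 → 6/7 = 0.85714
  B: TP=3, FP=1+1+3=5, FN=0+3+0=3 → 6/14 = 0.42857
  C: TP=4, FP=0+3+0=3, FN=0+1+0=1 → 8/12 = 0.66667
  D: TP=4, FP=0+0+0=0, FN=0+3+0=3 → 8/11 = 0.72727
Lowest is class 'B' with F1 score = 0.4286.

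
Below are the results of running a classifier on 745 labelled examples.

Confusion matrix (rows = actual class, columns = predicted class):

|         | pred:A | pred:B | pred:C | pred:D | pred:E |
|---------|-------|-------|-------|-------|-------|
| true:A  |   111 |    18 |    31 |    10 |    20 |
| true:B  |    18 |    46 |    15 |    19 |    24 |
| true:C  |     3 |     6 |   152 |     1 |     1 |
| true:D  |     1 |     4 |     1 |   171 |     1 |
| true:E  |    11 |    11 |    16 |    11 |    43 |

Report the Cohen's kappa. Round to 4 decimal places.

0.6209

Observed agreement pₒ = trace/N = 523/745 = 0.70201
Expected agreement pₑ = Σ (rowᵢ·colᵢ)/N² = (190·144 + 122·85 + 163·215 + 178·212 + 92·89)/745² = 0.21386
κ = (pₒ − pₑ)/(1 − pₑ) = (0.70201 − 0.21386)/(1 − 0.21386) = 0.6209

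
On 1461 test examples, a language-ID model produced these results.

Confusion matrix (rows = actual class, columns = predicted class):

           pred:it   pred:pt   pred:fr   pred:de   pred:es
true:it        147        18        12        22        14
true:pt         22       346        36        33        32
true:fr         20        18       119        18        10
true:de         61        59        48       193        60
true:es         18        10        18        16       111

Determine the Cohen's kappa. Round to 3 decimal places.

Observed agreement pₒ = trace/N = 916/1461 = 0.6270
Expected agreement pₑ = Σ (rowᵢ·colᵢ)/N² = (213·268 + 469·451 + 185·233 + 421·282 + 173·227)/1461² = 0.2200
κ = (pₒ − pₑ)/(1 − pₑ) = (0.6270 − 0.2200)/(1 − 0.2200) = 0.522

0.522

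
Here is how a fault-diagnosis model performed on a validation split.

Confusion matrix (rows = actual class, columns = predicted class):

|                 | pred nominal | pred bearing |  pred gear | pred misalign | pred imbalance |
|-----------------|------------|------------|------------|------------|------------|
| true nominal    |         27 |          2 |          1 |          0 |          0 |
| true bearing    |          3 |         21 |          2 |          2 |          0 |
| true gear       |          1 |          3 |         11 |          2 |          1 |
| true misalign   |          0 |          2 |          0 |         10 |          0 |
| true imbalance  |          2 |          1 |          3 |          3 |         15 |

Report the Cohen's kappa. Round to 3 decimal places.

0.682

Observed agreement pₒ = trace/N = 84/112 = 0.7500
Expected agreement pₑ = Σ (rowᵢ·colᵢ)/N² = (30·33 + 28·29 + 18·17 + 12·17 + 24·16)/112² = 0.2149
κ = (pₒ − pₑ)/(1 − pₑ) = (0.7500 − 0.2149)/(1 − 0.2149) = 0.682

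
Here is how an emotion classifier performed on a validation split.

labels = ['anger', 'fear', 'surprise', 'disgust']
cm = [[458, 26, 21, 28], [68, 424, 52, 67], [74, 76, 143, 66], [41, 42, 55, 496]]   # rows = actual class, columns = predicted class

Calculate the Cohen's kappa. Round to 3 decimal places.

Observed agreement pₒ = trace/N = 1521/2137 = 0.7117
Expected agreement pₑ = Σ (rowᵢ·colᵢ)/N² = (533·641 + 611·568 + 359·271 + 634·657)/2137² = 0.2633
κ = (pₒ − pₑ)/(1 − pₑ) = (0.7117 − 0.2633)/(1 − 0.2633) = 0.609

0.609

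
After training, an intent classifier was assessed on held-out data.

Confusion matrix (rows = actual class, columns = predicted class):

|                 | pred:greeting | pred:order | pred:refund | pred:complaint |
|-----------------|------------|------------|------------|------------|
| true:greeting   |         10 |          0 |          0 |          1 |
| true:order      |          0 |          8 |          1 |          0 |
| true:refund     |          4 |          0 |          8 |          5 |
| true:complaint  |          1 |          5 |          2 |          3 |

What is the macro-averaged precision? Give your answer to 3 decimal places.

0.586

Per-class precision (TP/(TP+FP)):
  greeting: TP=10, FP=0+4+1=5 → 10/15 = 0.6667
  order: TP=8, FP=0+0+5=5 → 8/13 = 0.6154
  refund: TP=8, FP=0+1+2=3 → 8/11 = 0.7273
  complaint: TP=3, FP=1+0+5=6 → 3/9 = 0.3333
Macro-precision = mean = (0.6667 + 0.6154 + 0.7273 + 0.3333) / 4 = 0.586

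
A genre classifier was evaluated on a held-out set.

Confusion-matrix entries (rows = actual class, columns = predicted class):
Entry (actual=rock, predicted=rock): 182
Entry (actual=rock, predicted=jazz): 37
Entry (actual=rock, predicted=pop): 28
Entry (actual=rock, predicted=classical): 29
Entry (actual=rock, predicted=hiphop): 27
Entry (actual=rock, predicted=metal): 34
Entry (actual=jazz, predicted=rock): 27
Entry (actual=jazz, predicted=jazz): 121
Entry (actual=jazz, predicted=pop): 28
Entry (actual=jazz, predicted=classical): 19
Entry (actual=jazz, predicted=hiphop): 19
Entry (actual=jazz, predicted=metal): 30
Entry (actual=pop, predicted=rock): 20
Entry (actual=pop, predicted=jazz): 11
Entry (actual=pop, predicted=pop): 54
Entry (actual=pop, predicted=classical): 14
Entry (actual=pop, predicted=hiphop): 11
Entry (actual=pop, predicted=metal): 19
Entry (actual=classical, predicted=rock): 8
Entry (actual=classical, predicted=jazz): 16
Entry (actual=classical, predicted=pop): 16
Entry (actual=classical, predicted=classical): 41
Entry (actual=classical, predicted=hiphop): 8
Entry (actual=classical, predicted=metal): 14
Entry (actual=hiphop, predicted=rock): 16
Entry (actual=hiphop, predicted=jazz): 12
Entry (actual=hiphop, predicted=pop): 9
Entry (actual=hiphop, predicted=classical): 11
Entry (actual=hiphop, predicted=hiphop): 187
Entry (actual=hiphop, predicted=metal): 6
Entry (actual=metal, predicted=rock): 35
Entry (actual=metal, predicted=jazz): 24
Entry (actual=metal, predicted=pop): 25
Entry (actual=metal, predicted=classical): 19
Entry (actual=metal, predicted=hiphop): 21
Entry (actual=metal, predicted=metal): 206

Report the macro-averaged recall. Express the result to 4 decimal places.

0.5421

Per-class recall (TP/(TP+FN)):
  rock: TP=182, FN=37+28+29+27+34=155 → 182/337 = 0.54006
  jazz: TP=121, FN=27+28+19+19+30=123 → 121/244 = 0.49590
  pop: TP=54, FN=20+11+14+11+19=75 → 54/129 = 0.41860
  classical: TP=41, FN=8+16+16+8+14=62 → 41/103 = 0.39806
  hiphop: TP=187, FN=16+12+9+11+6=54 → 187/241 = 0.77593
  metal: TP=206, FN=35+24+25+19+21=124 → 206/330 = 0.62424
Macro-recall = mean = (0.54006 + 0.49590 + 0.41860 + 0.39806 + 0.77593 + 0.62424) / 6 = 0.5421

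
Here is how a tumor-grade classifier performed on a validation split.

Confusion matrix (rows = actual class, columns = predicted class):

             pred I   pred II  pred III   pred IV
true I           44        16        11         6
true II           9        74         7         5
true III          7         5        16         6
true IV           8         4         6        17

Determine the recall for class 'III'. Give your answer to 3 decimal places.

0.471

Treat 'III' as positive and all other classes as negative.
recall = TP/(TP+FN).
III: TP=16, FN=7+5+6=18 → 16/34 = 0.4706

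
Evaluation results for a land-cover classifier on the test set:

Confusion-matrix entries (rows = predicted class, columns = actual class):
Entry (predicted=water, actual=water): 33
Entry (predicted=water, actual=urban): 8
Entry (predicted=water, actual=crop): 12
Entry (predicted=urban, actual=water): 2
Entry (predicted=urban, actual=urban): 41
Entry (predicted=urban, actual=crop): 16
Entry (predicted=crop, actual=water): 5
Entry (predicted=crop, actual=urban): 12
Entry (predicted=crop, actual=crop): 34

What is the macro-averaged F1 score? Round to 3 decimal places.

Per-class F1 score (2·TP/(2·TP+FP+FN)):
  water: TP=33, FP=8+12=20, FN=2+5=7 → 66/93 = 0.7097
  urban: TP=41, FP=2+16=18, FN=8+12=20 → 82/120 = 0.6833
  crop: TP=34, FP=5+12=17, FN=12+16=28 → 68/113 = 0.6018
Macro-F1 score = mean = (0.7097 + 0.6833 + 0.6018) / 3 = 0.665

0.665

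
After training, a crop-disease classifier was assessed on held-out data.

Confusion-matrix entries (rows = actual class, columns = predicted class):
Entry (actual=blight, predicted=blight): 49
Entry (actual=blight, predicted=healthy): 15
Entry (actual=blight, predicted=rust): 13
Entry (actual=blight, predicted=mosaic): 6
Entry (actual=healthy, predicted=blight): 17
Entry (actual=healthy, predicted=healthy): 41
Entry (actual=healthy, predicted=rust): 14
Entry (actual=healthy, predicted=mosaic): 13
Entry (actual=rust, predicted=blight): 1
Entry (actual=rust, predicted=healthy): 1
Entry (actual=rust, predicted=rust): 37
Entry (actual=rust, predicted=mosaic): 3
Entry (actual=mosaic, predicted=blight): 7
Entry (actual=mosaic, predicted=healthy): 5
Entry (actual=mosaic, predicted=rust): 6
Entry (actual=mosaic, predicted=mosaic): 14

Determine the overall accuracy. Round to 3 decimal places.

0.583

Accuracy = trace / total = (49+41+37+14=141) / 242 = 141/242 = 0.583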